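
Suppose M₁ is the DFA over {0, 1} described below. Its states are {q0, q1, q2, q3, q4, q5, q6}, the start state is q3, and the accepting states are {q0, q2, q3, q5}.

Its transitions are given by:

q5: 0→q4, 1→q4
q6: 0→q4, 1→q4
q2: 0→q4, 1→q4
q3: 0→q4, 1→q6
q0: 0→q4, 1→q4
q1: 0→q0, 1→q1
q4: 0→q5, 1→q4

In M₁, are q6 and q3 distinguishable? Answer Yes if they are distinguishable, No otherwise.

Yes

States {q0,q1,q2} cannot be reached from the start state, so discard them.
Start with accepting vs non-accepting: {q3,q5} | {q4,q6}.
On input 0, block {q4,q6} splits into {q4} and {q6}.
Split {q3,q5} by δ(·,1) → {q3} and {q5}.
No further refinement is possible. Final partition (4 blocks): {q3} | {q4} | {q6} | {q5}.
q6 and q3 end up in different blocks, so they are distinguishable. For instance, the string 'ε' is accepted from only q3.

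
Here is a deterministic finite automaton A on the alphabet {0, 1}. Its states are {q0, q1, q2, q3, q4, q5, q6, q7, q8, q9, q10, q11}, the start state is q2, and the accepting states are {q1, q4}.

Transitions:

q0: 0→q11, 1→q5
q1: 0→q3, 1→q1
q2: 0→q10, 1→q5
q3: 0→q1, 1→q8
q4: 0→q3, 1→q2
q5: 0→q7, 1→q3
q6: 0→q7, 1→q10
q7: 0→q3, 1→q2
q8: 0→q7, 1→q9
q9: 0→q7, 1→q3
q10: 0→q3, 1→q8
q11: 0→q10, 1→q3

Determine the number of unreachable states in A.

4

BFS from q2 reaches {q1, q2, q3, q5, q7, q8, q9, q10}; the 4 state(s) q0, q4, q6, q11 are never visited.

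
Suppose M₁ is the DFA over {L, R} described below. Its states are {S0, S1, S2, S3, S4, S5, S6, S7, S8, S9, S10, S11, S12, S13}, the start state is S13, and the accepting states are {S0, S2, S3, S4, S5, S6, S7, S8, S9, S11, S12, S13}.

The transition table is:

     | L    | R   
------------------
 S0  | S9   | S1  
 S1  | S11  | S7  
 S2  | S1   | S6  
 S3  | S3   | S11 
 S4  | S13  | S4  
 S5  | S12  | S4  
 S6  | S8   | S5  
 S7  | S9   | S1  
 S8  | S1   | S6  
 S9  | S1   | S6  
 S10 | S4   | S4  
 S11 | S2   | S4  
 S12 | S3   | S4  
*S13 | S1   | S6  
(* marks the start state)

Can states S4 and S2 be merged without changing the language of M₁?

No

States {S0,S10} cannot be reached from the start state, so discard them.
Start with accepting vs non-accepting: {S2,S3,S4,S5,S6,S7,S8,S9,S11,S12,S13} | {S1}.
Refine {S2,S3,S4,S5,S6,S7,S8,S9,S11,S12,S13} on symbol L: members go to different blocks, giving {S3,S4,S5,S6,S7,S11,S12} and {S2,S8,S9,S13}.
Split {S3,S4,S5,S6,S7,S11,S12} by δ(·,L) → {S4,S6,S7,S11} and {S3,S5,S12}.
On input R, block {S4,S6,S7,S11} splits into {S4,S11} and {S6} and {S7}.
Stable partition: {S4,S11} | {S1} | {S2,S8,S9,S13} | {S3,S5,S12} | {S6} | {S7} — 6 equivalence classes.
S4 and S2 end up in different blocks, so they are distinguishable. For instance, the string 'L' is accepted from only S4.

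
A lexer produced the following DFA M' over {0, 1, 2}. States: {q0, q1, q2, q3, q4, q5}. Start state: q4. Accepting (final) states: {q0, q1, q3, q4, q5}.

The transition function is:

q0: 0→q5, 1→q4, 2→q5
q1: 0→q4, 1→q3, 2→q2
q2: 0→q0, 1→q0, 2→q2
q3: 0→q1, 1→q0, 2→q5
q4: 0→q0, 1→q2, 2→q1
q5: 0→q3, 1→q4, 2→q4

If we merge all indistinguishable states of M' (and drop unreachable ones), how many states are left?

6

Start with accepting vs non-accepting: {q0,q1,q3,q4,q5} | {q2}.
Refine {q0,q1,q3,q4,q5} on symbol 1: members go to different blocks, giving {q0,q1,q3,q5} and {q4}.
Refine {q0,q1,q3,q5} on symbol 0: members go to different blocks, giving {q0,q3,q5} and {q1}.
On input 0, block {q0,q3,q5} splits into {q0,q5} and {q3}.
On input 0, block {q0,q5} splits into {q0} and {q5}.
The partition is now stable with 6 blocks: {q0} | {q2} | {q4} | {q1} | {q3} | {q5}.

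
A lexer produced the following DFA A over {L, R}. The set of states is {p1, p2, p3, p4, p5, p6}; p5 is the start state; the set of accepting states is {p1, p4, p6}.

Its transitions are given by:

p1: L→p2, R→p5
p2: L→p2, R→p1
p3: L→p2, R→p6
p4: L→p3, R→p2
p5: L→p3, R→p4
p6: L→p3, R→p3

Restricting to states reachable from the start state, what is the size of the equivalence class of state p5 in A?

3

P0 = {p1,p4,p6} | {p2,p3,p5}.
No further refinement is possible. Final partition (2 blocks): {p1,p4,p6} | {p2,p3,p5}.
The equivalence class containing p5 is {p2,p3,p5}, of size 3.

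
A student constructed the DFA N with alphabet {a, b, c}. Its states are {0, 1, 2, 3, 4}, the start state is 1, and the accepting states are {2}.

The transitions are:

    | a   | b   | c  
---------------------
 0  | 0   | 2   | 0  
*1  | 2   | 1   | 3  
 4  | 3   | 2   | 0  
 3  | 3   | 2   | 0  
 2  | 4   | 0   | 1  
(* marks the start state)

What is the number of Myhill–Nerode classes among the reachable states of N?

P0 = {2} | {0,1,3,4}.
Split {0,1,3,4} by δ(·,a) → {0,3,4} and {1}.
The partition is now stable with 3 blocks: {2} | {0,3,4} | {1}.

3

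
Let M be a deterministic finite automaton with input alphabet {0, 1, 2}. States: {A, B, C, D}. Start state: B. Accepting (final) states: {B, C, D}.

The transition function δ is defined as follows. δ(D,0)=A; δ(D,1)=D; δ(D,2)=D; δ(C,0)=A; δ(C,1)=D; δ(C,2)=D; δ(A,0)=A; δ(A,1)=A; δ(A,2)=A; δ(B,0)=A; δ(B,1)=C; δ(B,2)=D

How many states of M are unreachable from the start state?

Every one of the 4 states is reachable from B.

0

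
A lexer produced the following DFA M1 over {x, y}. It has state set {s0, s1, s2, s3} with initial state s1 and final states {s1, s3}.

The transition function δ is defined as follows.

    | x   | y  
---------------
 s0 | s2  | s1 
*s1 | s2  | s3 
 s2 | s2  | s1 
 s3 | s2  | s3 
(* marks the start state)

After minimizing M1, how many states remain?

2

Reachable states from the start: {s1,s2,s3}. Unreachable: {s0} — drop them.
Start with accepting vs non-accepting: {s1,s3} | {s2}.
No further refinement is possible. Final partition (2 blocks): {s1,s3} | {s2}.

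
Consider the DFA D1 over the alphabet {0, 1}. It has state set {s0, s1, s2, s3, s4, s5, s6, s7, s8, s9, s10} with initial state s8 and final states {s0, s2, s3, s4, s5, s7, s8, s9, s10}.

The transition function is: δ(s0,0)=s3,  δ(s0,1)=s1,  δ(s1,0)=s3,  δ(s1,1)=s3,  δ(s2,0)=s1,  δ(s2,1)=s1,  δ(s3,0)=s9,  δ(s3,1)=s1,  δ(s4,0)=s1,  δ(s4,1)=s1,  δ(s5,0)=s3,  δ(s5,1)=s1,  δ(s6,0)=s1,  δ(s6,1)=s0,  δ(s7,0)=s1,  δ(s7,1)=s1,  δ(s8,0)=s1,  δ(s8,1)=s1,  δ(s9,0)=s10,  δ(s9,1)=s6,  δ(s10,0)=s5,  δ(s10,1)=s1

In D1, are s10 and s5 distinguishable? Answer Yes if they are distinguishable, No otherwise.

Yes

First remove the unreachable states {s2,s4,s7}; 8 states remain.
Start with accepting vs non-accepting: {s0,s3,s5,s8,s9,s10} | {s1,s6}.
Split {s0,s3,s5,s8,s9,s10} by δ(·,0) → {s0,s3,s5,s9,s10} and {s8}.
Split {s1,s6} by δ(·,0) → {s1} and {s6}.
Split {s0,s3,s5,s9,s10} by δ(·,1) → {s0,s3,s5,s10} and {s9}.
Split {s0,s3,s5,s10} by δ(·,0) → {s0,s5,s10} and {s3}.
On input 0, block {s0,s5,s10} splits into {s0,s5} and {s10}.
Stable partition: {s0,s5} | {s1} | {s8} | {s6} | {s9} | {s3} | {s10} — 7 equivalence classes.
s10 and s5 end up in different blocks, so they are distinguishable. For instance, the string '0010' is accepted from only s10.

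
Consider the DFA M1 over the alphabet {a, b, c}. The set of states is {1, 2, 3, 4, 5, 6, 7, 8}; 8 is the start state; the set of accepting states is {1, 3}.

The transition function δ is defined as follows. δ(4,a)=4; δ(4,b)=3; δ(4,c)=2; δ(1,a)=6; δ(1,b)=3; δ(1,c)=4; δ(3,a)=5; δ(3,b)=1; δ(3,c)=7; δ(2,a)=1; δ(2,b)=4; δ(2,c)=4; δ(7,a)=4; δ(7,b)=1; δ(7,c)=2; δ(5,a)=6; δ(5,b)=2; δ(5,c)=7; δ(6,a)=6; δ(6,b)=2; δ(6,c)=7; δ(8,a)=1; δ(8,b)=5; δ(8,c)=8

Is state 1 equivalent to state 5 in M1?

No

Initial partition by acceptance: {1,3} | {2,4,5,6,7,8}.
On input a, block {2,4,5,6,7,8} splits into {4,5,6,7} and {2,8}.
Refine {4,5,6,7} on symbol b: members go to different blocks, giving {4,7} and {5,6}.
Split {2,8} by δ(·,b) → {2} and {8}.
Stable partition: {1,3} | {4,7} | {2} | {5,6} | {8} — 5 equivalence classes.
1 and 5 end up in different blocks, so they are distinguishable. For instance, the string 'ε' is accepted from only 1.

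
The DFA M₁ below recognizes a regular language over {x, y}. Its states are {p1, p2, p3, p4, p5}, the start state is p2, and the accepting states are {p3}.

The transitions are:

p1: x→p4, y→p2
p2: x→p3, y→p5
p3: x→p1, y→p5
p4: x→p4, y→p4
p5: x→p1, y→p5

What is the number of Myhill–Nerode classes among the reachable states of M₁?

5

Start with accepting vs non-accepting: {p3} | {p1,p2,p4,p5}.
On input x, block {p1,p2,p4,p5} splits into {p1,p4,p5} and {p2}.
On input y, block {p1,p4,p5} splits into {p4,p5} and {p1}.
On input x, block {p4,p5} splits into {p4} and {p5}.
Stable partition: {p3} | {p4} | {p2} | {p1} | {p5} — 5 equivalence classes.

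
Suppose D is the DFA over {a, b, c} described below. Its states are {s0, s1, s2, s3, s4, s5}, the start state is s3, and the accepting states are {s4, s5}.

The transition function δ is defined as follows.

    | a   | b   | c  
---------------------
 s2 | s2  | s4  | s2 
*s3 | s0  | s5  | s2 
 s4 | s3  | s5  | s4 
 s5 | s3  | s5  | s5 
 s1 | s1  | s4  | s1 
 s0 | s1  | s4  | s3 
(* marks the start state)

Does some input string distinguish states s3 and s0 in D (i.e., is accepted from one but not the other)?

Start with accepting vs non-accepting: {s4,s5} | {s0,s1,s2,s3}.
Stable partition: {s4,s5} | {s0,s1,s2,s3} — 2 equivalence classes.
s3 and s0 lie in the same block of the stable partition, so they are equivalent — no string distinguishes them.

No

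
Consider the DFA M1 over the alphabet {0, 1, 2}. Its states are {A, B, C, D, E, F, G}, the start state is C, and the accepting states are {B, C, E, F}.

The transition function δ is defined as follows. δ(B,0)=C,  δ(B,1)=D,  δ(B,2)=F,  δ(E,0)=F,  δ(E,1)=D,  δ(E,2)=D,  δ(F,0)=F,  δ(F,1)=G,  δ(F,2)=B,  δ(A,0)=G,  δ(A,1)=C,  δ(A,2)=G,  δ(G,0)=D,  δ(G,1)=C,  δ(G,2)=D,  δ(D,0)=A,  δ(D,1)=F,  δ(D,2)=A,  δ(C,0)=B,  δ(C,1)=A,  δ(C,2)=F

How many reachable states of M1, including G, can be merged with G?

3

States {E} cannot be reached from the start state, so discard them.
Start with accepting vs non-accepting: {B,C,F} | {A,D,G}.
The partition is now stable with 2 blocks: {B,C,F} | {A,D,G}.
State G belongs to the block {A,D,G}, which has 3 states.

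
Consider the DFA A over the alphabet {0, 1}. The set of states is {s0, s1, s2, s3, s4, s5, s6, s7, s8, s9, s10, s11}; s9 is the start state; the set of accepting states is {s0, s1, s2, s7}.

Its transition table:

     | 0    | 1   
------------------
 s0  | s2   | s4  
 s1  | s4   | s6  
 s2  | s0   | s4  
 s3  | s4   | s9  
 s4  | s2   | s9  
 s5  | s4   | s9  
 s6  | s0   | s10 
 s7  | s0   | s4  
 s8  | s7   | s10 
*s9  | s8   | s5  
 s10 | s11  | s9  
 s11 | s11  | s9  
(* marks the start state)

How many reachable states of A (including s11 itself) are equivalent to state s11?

Reachable states from the start: {s0,s2,s4,s5,s7,s8,s9,s10,s11}. Unreachable: {s1,s3,s6} — drop them.
P0 = {s0,s2,s7} | {s4,s5,s8,s9,s10,s11}.
Split {s4,s5,s8,s9,s10,s11} by δ(·,0) → {s5,s9,s10,s11} and {s4,s8}.
Refine {s5,s9,s10,s11} on symbol 0: members go to different blocks, giving {s5,s9} and {s10,s11}.
Split {s4,s8} by δ(·,1) → {s4} and {s8}.
Split {s5,s9} by δ(·,0) → {s5} and {s9}.
Stable partition: {s0,s2,s7} | {s5} | {s4} | {s10,s11} | {s8} | {s9} — 6 equivalence classes.
The equivalence class containing s11 is {s10,s11}, of size 2.

2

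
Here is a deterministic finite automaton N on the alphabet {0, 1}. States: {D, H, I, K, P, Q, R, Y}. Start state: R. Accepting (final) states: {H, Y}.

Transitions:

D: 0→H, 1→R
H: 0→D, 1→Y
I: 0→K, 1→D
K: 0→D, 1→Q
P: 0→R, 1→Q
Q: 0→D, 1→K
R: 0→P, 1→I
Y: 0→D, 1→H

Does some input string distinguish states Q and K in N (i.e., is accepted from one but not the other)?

Every state is reachable, so we keep all 8.
Start with accepting vs non-accepting: {H,Y} | {D,I,K,P,Q,R}.
Split {D,I,K,P,Q,R} by δ(·,0) → {I,K,P,Q,R} and {D}.
On input 0, block {I,K,P,Q,R} splits into {I,P,R} and {K,Q}.
Refine {I,P,R} on symbol 0: members go to different blocks, giving {P,R} and {I}.
Refine {P,R} on symbol 1: members go to different blocks, giving {R} and {P}.
No further refinement is possible. Final partition (6 blocks): {H,Y} | {R} | {D} | {K,Q} | {I} | {P}.
Q and K lie in the same block of the stable partition, so they are equivalent — no string distinguishes them.

No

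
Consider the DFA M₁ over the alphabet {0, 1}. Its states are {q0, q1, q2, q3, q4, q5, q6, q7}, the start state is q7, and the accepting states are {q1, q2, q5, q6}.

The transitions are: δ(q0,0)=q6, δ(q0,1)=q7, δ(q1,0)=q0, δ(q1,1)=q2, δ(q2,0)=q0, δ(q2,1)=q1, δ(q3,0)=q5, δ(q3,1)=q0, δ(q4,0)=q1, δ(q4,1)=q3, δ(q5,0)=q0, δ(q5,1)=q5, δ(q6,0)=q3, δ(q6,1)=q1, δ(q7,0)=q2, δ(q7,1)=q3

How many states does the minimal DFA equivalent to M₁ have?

2

Reachable states from the start: {q0,q1,q2,q3,q5,q6,q7}. Unreachable: {q4} — drop them.
Start with accepting vs non-accepting: {q1,q2,q5,q6} | {q0,q3,q7}.
Stable partition: {q1,q2,q5,q6} | {q0,q3,q7} — 2 equivalence classes.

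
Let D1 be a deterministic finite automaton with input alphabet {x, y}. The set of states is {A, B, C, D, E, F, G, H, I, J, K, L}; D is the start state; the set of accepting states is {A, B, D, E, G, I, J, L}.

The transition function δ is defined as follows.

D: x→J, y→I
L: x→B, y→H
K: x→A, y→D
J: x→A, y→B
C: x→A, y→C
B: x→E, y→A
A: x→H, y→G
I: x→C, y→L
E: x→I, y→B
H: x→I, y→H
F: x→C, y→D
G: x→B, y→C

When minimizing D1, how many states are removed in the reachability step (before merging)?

BFS from D reaches {A, B, C, D, E, G, H, I, J, L}; the 2 state(s) F, K are never visited.

2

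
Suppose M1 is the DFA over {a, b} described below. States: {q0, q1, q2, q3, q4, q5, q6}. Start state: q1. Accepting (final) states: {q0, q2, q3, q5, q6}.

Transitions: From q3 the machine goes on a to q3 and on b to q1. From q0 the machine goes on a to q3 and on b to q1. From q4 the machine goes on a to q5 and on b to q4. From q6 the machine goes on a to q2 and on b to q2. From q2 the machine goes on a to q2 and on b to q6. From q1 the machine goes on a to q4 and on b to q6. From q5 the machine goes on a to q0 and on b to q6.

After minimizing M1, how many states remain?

Every state is reachable, so we keep all 7.
P0 = {q0,q2,q3,q5,q6} | {q1,q4}.
Refine {q0,q2,q3,q5,q6} on symbol b: members go to different blocks, giving {q2,q5,q6} and {q0,q3}.
Refine {q2,q5,q6} on symbol a: members go to different blocks, giving {q2,q6} and {q5}.
Refine {q1,q4} on symbol a: members go to different blocks, giving {q1} and {q4}.
Stable partition: {q2,q6} | {q1} | {q0,q3} | {q5} | {q4} — 5 equivalence classes.

5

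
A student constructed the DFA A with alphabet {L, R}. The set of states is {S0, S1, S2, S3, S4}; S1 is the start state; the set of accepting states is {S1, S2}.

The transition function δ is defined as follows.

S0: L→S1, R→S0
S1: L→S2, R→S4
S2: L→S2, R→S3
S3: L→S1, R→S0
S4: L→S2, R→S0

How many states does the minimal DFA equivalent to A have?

2

Initial partition by acceptance: {S1,S2} | {S0,S3,S4}.
The partition is now stable with 2 blocks: {S1,S2} | {S0,S3,S4}.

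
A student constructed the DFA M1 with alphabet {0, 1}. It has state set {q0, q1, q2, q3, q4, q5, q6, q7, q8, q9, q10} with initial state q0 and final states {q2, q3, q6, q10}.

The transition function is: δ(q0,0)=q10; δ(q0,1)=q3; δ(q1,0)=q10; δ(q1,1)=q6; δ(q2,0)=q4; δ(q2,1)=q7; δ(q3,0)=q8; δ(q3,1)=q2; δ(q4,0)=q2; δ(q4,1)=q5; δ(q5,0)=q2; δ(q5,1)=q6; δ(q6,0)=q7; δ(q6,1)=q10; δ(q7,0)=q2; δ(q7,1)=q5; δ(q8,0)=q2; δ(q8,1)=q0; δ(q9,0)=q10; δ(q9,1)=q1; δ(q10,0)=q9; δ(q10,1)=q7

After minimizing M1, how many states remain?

4

All states are reachable from the start state.
Initial partition by acceptance: {q2,q3,q6,q10} | {q0,q1,q4,q5,q7,q8,q9}.
On input 1, block {q2,q3,q6,q10} splits into {q2,q10} and {q3,q6}.
On input 1, block {q0,q1,q4,q5,q7,q8,q9} splits into {q4,q7,q8,q9} and {q0,q1,q5}.
No further refinement is possible. Final partition (4 blocks): {q2,q10} | {q4,q7,q8,q9} | {q3,q6} | {q0,q1,q5}.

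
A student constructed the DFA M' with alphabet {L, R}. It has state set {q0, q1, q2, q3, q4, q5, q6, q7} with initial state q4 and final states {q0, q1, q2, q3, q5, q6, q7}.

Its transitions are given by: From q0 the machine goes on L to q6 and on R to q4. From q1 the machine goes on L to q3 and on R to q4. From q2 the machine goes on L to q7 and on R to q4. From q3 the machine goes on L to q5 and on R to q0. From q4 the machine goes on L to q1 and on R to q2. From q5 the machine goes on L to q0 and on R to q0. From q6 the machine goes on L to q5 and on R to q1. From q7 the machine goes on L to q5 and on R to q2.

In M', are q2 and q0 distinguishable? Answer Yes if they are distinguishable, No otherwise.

No

Every state is reachable, so we keep all 8.
Start with accepting vs non-accepting: {q0,q1,q2,q3,q5,q6,q7} | {q4}.
On input R, block {q0,q1,q2,q3,q5,q6,q7} splits into {q3,q5,q6,q7} and {q0,q1,q2}.
On input L, block {q3,q5,q6,q7} splits into {q3,q6,q7} and {q5}.
The partition is now stable with 4 blocks: {q3,q6,q7} | {q4} | {q0,q1,q2} | {q5}.
q2 and q0 lie in the same block of the stable partition, so they are equivalent — no string distinguishes them.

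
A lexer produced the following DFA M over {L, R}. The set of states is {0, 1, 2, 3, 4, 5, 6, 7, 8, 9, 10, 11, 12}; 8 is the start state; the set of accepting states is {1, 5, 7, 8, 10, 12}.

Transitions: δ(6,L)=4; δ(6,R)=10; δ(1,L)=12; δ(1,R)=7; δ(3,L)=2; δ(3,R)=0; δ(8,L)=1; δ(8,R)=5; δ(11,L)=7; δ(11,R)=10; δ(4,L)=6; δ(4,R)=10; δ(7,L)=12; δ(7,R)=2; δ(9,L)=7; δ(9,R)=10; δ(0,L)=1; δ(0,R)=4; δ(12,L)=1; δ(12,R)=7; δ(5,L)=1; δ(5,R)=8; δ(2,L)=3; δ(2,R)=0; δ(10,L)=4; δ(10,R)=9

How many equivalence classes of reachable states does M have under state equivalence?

First remove the unreachable states {11}; 12 states remain.
Start with accepting vs non-accepting: {1,5,7,8,10,12} | {0,2,3,4,6,9}.
Split {1,5,7,8,10,12} by δ(·,L) → {1,5,7,8,12} and {10}.
On input R, block {1,5,7,8,12} splits into {1,5,8,12} and {7}.
Split {1,5,8,12} by δ(·,R) → {1,12} and {5,8}.
Split {0,2,3,4,6,9} by δ(·,L) → {2,3,4,6} and {0} and {9}.
On input R, block {2,3,4,6} splits into {2,3} and {4,6}.
No further refinement is possible. Final partition (8 blocks): {1,12} | {2,3} | {10} | {7} | {5,8} | {0} | {9} | {4,6}.

8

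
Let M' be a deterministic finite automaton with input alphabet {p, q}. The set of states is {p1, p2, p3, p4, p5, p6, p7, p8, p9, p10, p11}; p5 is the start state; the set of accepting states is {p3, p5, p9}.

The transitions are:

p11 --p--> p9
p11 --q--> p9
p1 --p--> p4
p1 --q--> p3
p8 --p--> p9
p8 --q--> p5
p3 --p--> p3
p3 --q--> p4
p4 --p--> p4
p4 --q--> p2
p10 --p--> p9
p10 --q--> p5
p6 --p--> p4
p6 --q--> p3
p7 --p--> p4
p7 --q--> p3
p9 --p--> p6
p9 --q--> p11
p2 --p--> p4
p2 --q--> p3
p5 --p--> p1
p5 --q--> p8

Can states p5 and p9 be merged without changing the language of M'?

Yes

States {p7,p10} cannot be reached from the start state, so discard them.
Initial partition by acceptance: {p3,p5,p9} | {p1,p2,p4,p6,p8,p11}.
On input p, block {p3,p5,p9} splits into {p5,p9} and {p3}.
Split {p1,p2,p4,p6,p8,p11} by δ(·,p) → {p1,p2,p4,p6} and {p8,p11}.
Refine {p1,p2,p4,p6} on symbol q: members go to different blocks, giving {p1,p2,p6} and {p4}.
Stable partition: {p5,p9} | {p1,p2,p6} | {p3} | {p8,p11} | {p4} — 5 equivalence classes.
p5 and p9 lie in the same block of the stable partition, so they are equivalent — no string distinguishes them.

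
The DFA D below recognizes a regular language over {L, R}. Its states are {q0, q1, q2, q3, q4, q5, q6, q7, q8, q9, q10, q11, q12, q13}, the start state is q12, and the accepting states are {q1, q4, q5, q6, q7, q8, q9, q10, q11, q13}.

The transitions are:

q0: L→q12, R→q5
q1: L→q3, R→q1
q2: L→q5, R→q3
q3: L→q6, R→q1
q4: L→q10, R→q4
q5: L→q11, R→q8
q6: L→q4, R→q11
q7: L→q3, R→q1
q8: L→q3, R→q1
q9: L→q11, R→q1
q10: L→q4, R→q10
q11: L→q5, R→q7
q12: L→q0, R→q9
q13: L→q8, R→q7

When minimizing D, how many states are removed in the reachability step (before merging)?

No path from q12 leads to q2, q13; the other 12 states are all reachable.

2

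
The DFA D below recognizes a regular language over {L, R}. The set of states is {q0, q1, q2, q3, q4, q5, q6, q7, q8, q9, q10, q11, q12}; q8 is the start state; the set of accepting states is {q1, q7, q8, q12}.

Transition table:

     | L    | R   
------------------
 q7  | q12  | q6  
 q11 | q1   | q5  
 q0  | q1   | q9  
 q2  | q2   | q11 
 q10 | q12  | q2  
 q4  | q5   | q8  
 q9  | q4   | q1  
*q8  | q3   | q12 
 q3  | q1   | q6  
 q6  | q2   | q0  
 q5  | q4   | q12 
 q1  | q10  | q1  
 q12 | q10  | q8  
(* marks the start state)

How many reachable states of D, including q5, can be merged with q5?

3

Reachable states from the start: {q0,q1,q2,q3,q4,q5,q6,q8,q9,q10,q11,q12}. Unreachable: {q7} — drop them.
Initial partition by acceptance: {q1,q8,q12} | {q0,q2,q3,q4,q5,q6,q9,q10,q11}.
Split {q0,q2,q3,q4,q5,q6,q9,q10,q11} by δ(·,L) → {q2,q4,q5,q6,q9} and {q0,q3,q10,q11}.
On input R, block {q2,q4,q5,q6,q9} splits into {q4,q5,q9} and {q2,q6}.
Split {q0,q3,q10,q11} by δ(·,R) → {q0,q11} and {q3,q10}.
The partition is now stable with 5 blocks: {q1,q8,q12} | {q4,q5,q9} | {q0,q11} | {q2,q6} | {q3,q10}.
State q5 belongs to the block {q4,q5,q9}, which has 3 states.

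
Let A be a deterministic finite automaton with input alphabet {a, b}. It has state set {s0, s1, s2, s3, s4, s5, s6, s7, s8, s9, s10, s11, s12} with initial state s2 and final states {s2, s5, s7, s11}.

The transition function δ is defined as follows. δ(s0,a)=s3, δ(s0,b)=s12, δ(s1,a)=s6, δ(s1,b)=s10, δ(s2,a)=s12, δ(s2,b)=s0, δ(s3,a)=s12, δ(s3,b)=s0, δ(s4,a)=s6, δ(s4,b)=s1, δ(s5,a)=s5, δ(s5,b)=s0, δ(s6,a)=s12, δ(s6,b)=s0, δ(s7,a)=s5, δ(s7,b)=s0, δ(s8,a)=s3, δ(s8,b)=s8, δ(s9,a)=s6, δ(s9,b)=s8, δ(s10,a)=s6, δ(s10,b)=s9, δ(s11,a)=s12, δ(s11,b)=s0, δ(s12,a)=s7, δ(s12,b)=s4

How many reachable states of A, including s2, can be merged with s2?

1

States {s11} cannot be reached from the start state, so discard them.
Initial partition by acceptance: {s2,s5,s7} | {s0,s1,s3,s4,s6,s8,s9,s10,s12}.
Split {s2,s5,s7} by δ(·,a) → {s5,s7} and {s2}.
On input a, block {s0,s1,s3,s4,s6,s8,s9,s10,s12} splits into {s0,s1,s3,s4,s6,s8,s9,s10} and {s12}.
Refine {s0,s1,s3,s4,s6,s8,s9,s10} on symbol a: members go to different blocks, giving {s0,s1,s4,s8,s9,s10} and {s3,s6}.
Split {s0,s1,s4,s8,s9,s10} by δ(·,b) → {s1,s4,s8,s9,s10} and {s0}.
Stable partition: {s5,s7} | {s1,s4,s8,s9,s10} | {s2} | {s12} | {s3,s6} | {s0} — 6 equivalence classes.
State s2 belongs to the block {s2}, which has 1 states.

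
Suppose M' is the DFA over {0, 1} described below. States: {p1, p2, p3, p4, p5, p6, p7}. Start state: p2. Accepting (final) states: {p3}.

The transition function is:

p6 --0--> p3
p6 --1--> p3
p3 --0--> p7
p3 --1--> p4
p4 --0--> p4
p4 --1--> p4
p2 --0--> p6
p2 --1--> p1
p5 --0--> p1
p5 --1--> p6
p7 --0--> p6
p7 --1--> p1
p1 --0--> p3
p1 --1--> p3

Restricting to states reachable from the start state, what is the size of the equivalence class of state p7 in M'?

2

First remove the unreachable states {p5}; 6 states remain.
Start with accepting vs non-accepting: {p3} | {p1,p2,p4,p6,p7}.
On input 0, block {p1,p2,p4,p6,p7} splits into {p2,p4,p7} and {p1,p6}.
Refine {p2,p4,p7} on symbol 0: members go to different blocks, giving {p2,p7} and {p4}.
Stable partition: {p3} | {p2,p7} | {p1,p6} | {p4} — 4 equivalence classes.
The equivalence class containing p7 is {p2,p7}, of size 2.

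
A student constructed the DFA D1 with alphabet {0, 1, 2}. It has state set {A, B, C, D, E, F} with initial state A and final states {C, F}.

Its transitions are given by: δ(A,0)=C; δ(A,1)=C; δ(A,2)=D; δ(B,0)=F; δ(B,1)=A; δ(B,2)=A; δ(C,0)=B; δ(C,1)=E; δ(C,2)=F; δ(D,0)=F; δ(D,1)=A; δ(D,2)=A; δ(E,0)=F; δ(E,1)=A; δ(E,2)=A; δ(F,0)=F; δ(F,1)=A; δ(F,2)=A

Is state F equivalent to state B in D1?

No

P0 = {C,F} | {A,B,D,E}.
Refine {C,F} on symbol 0: members go to different blocks, giving {C} and {F}.
On input 0, block {A,B,D,E} splits into {B,D,E} and {A}.
No further refinement is possible. Final partition (4 blocks): {C} | {B,D,E} | {F} | {A}.
F and B end up in different blocks, so they are distinguishable. For instance, the string 'ε' is accepted from only F.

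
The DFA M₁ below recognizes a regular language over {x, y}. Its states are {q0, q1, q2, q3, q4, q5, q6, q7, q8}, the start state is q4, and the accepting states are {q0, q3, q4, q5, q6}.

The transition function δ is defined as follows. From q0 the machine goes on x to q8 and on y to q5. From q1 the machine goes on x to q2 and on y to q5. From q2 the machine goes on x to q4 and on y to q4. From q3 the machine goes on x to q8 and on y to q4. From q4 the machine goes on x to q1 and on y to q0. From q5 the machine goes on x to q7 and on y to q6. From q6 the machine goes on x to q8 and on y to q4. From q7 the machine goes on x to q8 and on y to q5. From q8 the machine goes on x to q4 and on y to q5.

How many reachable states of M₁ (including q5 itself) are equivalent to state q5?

2

First remove the unreachable states {q3}; 8 states remain.
Initial partition by acceptance: {q0,q4,q5,q6} | {q1,q2,q7,q8}.
Refine {q1,q2,q7,q8} on symbol x: members go to different blocks, giving {q1,q7} and {q2,q8}.
On input x, block {q0,q4,q5,q6} splits into {q0,q6} and {q4,q5}.
The partition is now stable with 4 blocks: {q0,q6} | {q1,q7} | {q2,q8} | {q4,q5}.
The equivalence class containing q5 is {q4,q5}, of size 2.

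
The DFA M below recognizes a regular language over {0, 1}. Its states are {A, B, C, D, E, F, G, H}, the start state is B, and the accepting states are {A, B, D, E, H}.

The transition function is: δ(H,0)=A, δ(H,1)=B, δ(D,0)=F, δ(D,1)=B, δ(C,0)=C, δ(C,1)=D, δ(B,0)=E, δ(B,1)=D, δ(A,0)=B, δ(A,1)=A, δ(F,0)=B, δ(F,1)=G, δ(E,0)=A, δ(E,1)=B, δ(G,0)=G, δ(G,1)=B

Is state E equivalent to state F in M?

No

States {C,H} cannot be reached from the start state, so discard them.
Initial partition by acceptance: {A,B,D,E} | {F,G}.
Split {A,B,D,E} by δ(·,0) → {A,B,E} and {D}.
Split {A,B,E} by δ(·,1) → {A,E} and {B}.
On input 0, block {A,E} splits into {A} and {E}.
Refine {F,G} on symbol 0: members go to different blocks, giving {F} and {G}.
The partition is now stable with 6 blocks: {A} | {F} | {D} | {B} | {E} | {G}.
E and F end up in different blocks, so they are distinguishable. For instance, the string 'ε' is accepted from only E.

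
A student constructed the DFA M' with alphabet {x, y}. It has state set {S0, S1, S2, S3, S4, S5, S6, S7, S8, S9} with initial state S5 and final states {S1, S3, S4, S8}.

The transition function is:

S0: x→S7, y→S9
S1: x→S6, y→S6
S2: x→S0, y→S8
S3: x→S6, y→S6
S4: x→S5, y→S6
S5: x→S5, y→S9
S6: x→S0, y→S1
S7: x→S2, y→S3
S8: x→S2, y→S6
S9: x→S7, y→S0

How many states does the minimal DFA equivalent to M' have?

Reachable states from the start: {S0,S1,S2,S3,S5,S6,S7,S8,S9}. Unreachable: {S4} — drop them.
P0 = {S1,S3,S8} | {S0,S2,S5,S6,S7,S9}.
Split {S0,S2,S5,S6,S7,S9} by δ(·,y) → {S0,S5,S9} and {S2,S6,S7}.
Refine {S0,S5,S9} on symbol x: members go to different blocks, giving {S0,S9} and {S5}.
Refine {S2,S6,S7} on symbol x: members go to different blocks, giving {S2,S6} and {S7}.
The partition is now stable with 5 blocks: {S1,S3,S8} | {S0,S9} | {S2,S6} | {S5} | {S7}.

5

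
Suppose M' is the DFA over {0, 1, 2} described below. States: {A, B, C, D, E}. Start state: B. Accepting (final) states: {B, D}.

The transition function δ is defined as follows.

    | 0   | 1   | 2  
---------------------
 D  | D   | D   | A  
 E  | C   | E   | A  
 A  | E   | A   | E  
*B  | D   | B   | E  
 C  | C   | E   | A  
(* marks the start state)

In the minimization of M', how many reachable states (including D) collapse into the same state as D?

2

All states are reachable from the start state.
Start with accepting vs non-accepting: {B,D} | {A,C,E}.
No further refinement is possible. Final partition (2 blocks): {B,D} | {A,C,E}.
State D belongs to the block {B,D}, which has 2 states.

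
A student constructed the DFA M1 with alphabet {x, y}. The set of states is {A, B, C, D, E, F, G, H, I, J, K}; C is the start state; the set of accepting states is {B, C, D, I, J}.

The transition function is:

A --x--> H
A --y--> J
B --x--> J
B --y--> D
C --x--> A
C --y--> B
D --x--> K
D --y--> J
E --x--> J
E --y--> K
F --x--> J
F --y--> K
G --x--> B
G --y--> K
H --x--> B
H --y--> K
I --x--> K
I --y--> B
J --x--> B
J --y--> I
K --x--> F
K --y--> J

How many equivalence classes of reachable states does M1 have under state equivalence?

4

First remove the unreachable states {E,G}; 9 states remain.
Start with accepting vs non-accepting: {B,C,D,I,J} | {A,F,H,K}.
Split {B,C,D,I,J} by δ(·,x) → {C,D,I} and {B,J}.
Refine {A,F,H,K} on symbol x: members go to different blocks, giving {A,K} and {F,H}.
The partition is now stable with 4 blocks: {C,D,I} | {A,K} | {B,J} | {F,H}.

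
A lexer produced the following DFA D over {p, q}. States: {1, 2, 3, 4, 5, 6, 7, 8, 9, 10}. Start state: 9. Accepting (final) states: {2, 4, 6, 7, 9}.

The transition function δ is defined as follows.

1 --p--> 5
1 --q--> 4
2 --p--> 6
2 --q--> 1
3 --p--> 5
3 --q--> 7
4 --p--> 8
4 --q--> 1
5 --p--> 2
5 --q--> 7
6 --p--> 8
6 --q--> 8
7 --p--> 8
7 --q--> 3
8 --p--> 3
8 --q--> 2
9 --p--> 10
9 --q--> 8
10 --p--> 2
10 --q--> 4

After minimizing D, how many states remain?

7

P0 = {2,4,6,7,9} | {1,3,5,8,10}.
On input p, block {2,4,6,7,9} splits into {4,6,7,9} and {2}.
Refine {1,3,5,8,10} on symbol p: members go to different blocks, giving {1,3,8} and {5,10}.
On input p, block {4,6,7,9} splits into {4,6,7} and {9}.
On input p, block {1,3,8} splits into {1,3} and {8}.
Split {4,6,7} by δ(·,q) → {4,7} and {6}.
Stable partition: {4,7} | {1,3} | {2} | {5,10} | {9} | {8} | {6} — 7 equivalence classes.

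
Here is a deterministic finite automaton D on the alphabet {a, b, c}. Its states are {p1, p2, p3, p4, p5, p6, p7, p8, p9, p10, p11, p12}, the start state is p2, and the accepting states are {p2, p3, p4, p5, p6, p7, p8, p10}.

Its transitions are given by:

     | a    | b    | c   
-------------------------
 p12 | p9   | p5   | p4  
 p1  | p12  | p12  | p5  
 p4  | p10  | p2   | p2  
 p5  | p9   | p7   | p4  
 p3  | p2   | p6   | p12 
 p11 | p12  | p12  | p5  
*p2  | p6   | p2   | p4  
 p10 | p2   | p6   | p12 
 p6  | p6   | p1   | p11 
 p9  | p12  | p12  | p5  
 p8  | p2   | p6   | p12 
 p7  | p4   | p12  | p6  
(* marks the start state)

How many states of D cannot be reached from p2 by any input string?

2

BFS from p2 reaches {p1, p2, p4, p5, p6, p7, p9, p10, p11, p12}; the 2 state(s) p3, p8 are never visited.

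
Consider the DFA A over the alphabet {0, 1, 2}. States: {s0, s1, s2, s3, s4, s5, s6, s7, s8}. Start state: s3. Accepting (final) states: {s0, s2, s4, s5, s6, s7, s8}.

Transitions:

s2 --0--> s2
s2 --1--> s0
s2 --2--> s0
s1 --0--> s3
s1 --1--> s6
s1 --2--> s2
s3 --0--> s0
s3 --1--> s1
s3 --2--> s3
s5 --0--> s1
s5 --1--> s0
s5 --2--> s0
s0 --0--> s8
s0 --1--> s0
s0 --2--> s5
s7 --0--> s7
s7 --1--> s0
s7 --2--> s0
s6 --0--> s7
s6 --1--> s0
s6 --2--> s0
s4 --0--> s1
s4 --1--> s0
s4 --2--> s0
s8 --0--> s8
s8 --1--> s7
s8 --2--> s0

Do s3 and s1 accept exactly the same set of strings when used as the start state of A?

States {s4} cannot be reached from the start state, so discard them.
Initial partition by acceptance: {s0,s2,s5,s6,s7,s8} | {s1,s3}.
Split {s0,s2,s5,s6,s7,s8} by δ(·,0) → {s0,s2,s6,s7,s8} and {s5}.
Refine {s0,s2,s6,s7,s8} on symbol 2: members go to different blocks, giving {s2,s6,s7,s8} and {s0}.
Refine {s2,s6,s7,s8} on symbol 1: members go to different blocks, giving {s2,s6,s7} and {s8}.
Refine {s1,s3} on symbol 0: members go to different blocks, giving {s1} and {s3}.
No further refinement is possible. Final partition (6 blocks): {s2,s6,s7} | {s1} | {s5} | {s0} | {s8} | {s3}.
s3 and s1 end up in different blocks, so they are distinguishable. For instance, the string '0' is accepted from only s3.

No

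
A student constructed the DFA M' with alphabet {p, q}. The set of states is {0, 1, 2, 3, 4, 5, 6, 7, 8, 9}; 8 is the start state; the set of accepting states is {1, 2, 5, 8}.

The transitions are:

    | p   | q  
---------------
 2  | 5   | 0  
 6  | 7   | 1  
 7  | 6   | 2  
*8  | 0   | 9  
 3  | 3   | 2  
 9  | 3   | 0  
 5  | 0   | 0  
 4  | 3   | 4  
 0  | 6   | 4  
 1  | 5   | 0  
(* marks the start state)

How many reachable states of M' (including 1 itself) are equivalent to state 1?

2

Initial partition by acceptance: {1,2,5,8} | {0,3,4,6,7,9}.
On input p, block {1,2,5,8} splits into {1,2} and {5,8}.
Split {0,3,4,6,7,9} by δ(·,q) → {0,4,9} and {3,6,7}.
No further refinement is possible. Final partition (4 blocks): {1,2} | {0,4,9} | {5,8} | {3,6,7}.
State 1 belongs to the block {1,2}, which has 2 states.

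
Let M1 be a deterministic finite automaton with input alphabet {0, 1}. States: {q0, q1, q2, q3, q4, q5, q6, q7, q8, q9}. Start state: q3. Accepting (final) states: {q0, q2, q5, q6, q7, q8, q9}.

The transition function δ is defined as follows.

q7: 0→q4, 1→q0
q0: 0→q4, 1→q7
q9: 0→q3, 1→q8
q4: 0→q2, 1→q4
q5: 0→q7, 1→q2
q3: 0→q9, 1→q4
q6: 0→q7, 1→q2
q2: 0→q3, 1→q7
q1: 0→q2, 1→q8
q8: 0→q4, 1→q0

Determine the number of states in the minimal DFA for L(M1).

2

First remove the unreachable states {q1,q5,q6}; 7 states remain.
Start with accepting vs non-accepting: {q0,q2,q7,q8,q9} | {q3,q4}.
Stable partition: {q0,q2,q7,q8,q9} | {q3,q4} — 2 equivalence classes.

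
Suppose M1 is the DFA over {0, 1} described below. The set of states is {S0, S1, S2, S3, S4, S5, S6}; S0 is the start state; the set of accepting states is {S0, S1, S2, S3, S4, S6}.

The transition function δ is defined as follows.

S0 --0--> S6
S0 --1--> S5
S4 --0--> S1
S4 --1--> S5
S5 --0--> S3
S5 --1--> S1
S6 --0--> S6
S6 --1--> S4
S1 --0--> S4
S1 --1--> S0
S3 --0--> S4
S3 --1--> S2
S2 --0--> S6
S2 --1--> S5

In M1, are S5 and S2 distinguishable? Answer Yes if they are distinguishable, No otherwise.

Start with accepting vs non-accepting: {S0,S1,S2,S3,S4,S6} | {S5}.
Split {S0,S1,S2,S3,S4,S6} by δ(·,1) → {S0,S2,S4} and {S1,S3,S6}.
On input 0, block {S1,S3,S6} splits into {S1,S3} and {S6}.
On input 0, block {S0,S2,S4} splits into {S0,S2} and {S4}.
Stable partition: {S0,S2} | {S5} | {S1,S3} | {S6} | {S4} — 5 equivalence classes.
S5 and S2 end up in different blocks, so they are distinguishable. For instance, the string 'ε' is accepted from only S2.

Yes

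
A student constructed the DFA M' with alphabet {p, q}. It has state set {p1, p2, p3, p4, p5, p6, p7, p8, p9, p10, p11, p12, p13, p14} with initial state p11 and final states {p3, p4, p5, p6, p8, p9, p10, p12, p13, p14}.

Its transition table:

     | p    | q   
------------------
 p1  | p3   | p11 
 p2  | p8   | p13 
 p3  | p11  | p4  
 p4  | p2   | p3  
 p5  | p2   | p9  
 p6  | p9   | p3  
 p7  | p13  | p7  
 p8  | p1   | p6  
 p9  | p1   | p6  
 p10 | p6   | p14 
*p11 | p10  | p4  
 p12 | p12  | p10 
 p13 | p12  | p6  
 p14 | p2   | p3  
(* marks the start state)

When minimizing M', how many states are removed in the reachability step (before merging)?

No path from p11 leads to p5, p7; the other 12 states are all reachable.

2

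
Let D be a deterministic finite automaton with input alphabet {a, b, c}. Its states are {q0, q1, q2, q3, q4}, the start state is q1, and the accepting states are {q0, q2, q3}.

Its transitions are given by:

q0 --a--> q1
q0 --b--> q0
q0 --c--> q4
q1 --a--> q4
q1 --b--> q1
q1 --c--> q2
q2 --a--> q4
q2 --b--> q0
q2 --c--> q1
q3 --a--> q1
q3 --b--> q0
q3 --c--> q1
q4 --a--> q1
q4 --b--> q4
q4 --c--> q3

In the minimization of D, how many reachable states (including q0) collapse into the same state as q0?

3

Initial partition by acceptance: {q0,q2,q3} | {q1,q4}.
Stable partition: {q0,q2,q3} | {q1,q4} — 2 equivalence classes.
State q0 belongs to the block {q0,q2,q3}, which has 3 states.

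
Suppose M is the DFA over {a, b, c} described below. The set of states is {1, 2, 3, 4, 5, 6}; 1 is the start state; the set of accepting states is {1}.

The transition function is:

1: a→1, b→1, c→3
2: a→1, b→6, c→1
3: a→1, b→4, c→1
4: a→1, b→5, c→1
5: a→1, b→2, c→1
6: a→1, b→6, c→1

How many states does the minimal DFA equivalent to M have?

Every state is reachable, so we keep all 6.
Start with accepting vs non-accepting: {1} | {2,3,4,5,6}.
The partition is now stable with 2 blocks: {1} | {2,3,4,5,6}.

2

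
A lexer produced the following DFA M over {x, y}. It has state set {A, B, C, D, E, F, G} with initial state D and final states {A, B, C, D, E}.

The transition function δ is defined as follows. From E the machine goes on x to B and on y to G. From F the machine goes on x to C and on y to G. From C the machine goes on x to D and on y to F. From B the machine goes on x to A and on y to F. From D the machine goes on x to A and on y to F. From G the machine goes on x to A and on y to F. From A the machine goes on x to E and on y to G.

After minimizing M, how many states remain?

Every state is reachable, so we keep all 7.
Start with accepting vs non-accepting: {A,B,C,D,E} | {F,G}.
The partition is now stable with 2 blocks: {A,B,C,D,E} | {F,G}.

2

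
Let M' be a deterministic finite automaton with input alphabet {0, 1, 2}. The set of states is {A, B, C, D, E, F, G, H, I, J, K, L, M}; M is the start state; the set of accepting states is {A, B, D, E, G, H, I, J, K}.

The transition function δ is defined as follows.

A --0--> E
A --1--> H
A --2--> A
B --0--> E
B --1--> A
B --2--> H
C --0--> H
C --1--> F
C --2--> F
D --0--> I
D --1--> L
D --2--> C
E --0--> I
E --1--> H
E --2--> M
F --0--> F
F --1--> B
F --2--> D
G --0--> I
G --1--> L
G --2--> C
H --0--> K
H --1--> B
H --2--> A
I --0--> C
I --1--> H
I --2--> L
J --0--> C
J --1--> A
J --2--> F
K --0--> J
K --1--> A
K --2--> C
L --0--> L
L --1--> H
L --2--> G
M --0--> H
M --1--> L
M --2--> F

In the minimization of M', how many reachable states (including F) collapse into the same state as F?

2

Every state is reachable, so we keep all 13.
Initial partition by acceptance: {A,B,D,E,G,H,I,J,K} | {C,F,L,M}.
Refine {A,B,D,E,G,H,I,J,K} on symbol 0: members go to different blocks, giving {A,B,D,E,G,H,K} and {I,J}.
Split {A,B,D,E,G,H,K} by δ(·,0) → {D,E,G,K} and {A,B,H}.
On input 1, block {D,E,G,K} splits into {D,G} and {E,K}.
Split {C,F,L,M} by δ(·,0) → {C,M} and {F,L}.
The partition is now stable with 6 blocks: {D,G} | {C,M} | {I,J} | {A,B,H} | {E,K} | {F,L}.
The equivalence class containing F is {F,L}, of size 2.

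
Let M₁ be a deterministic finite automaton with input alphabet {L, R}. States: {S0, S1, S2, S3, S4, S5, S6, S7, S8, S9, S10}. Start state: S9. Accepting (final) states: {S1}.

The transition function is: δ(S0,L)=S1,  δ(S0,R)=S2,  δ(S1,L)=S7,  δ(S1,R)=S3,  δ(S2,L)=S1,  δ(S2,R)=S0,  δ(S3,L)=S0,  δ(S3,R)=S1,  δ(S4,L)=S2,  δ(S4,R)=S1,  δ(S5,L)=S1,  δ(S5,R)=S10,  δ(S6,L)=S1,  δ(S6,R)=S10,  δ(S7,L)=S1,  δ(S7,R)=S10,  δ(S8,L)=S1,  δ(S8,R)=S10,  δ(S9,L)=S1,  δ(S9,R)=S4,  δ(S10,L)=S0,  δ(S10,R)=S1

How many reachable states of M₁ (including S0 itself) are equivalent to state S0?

2

States {S5,S6,S8} cannot be reached from the start state, so discard them.
Initial partition by acceptance: {S1} | {S0,S2,S3,S4,S7,S9,S10}.
On input L, block {S0,S2,S3,S4,S7,S9,S10} splits into {S0,S2,S7,S9} and {S3,S4,S10}.
Refine {S0,S2,S7,S9} on symbol R: members go to different blocks, giving {S0,S2} and {S7,S9}.
The partition is now stable with 4 blocks: {S1} | {S0,S2} | {S3,S4,S10} | {S7,S9}.
State S0 belongs to the block {S0,S2}, which has 2 states.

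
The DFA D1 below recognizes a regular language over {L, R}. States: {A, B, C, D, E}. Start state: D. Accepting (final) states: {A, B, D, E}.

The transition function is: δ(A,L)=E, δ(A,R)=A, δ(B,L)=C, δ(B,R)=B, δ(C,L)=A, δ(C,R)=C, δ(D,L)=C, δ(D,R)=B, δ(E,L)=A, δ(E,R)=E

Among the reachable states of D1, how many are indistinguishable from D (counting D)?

Every state is reachable, so we keep all 5.
Start with accepting vs non-accepting: {A,B,D,E} | {C}.
On input L, block {A,B,D,E} splits into {A,E} and {B,D}.
The partition is now stable with 3 blocks: {A,E} | {C} | {B,D}.
The equivalence class containing D is {B,D}, of size 2.

2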